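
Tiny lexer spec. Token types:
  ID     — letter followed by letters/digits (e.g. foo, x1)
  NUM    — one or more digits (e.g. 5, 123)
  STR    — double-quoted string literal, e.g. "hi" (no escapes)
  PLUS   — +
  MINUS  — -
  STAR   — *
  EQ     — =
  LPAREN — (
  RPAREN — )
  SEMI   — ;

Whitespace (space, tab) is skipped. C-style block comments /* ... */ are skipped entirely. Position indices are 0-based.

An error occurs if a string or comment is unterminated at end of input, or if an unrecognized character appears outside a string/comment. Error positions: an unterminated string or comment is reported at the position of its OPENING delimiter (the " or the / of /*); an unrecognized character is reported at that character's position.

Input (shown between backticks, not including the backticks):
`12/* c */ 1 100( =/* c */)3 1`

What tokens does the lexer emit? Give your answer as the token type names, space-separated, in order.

pos=0: emit NUM '12' (now at pos=2)
pos=2: enter COMMENT mode (saw '/*')
exit COMMENT mode (now at pos=9)
pos=10: emit NUM '1' (now at pos=11)
pos=12: emit NUM '100' (now at pos=15)
pos=15: emit LPAREN '('
pos=17: emit EQ '='
pos=18: enter COMMENT mode (saw '/*')
exit COMMENT mode (now at pos=25)
pos=25: emit RPAREN ')'
pos=26: emit NUM '3' (now at pos=27)
pos=28: emit NUM '1' (now at pos=29)
DONE. 8 tokens: [NUM, NUM, NUM, LPAREN, EQ, RPAREN, NUM, NUM]

Answer: NUM NUM NUM LPAREN EQ RPAREN NUM NUM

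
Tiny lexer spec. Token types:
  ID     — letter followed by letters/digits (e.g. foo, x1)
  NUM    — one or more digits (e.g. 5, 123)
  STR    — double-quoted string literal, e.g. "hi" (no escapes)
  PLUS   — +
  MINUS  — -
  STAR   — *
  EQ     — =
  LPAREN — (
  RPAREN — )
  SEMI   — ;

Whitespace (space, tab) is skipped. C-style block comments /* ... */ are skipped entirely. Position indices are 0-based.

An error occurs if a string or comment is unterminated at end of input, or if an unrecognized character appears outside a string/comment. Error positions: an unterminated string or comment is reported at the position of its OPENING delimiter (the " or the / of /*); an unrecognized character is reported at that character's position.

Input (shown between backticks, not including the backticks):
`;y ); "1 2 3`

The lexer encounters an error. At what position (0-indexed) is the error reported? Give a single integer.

Answer: 6

Derivation:
pos=0: emit SEMI ';'
pos=1: emit ID 'y' (now at pos=2)
pos=3: emit RPAREN ')'
pos=4: emit SEMI ';'
pos=6: enter STRING mode
pos=6: ERROR — unterminated string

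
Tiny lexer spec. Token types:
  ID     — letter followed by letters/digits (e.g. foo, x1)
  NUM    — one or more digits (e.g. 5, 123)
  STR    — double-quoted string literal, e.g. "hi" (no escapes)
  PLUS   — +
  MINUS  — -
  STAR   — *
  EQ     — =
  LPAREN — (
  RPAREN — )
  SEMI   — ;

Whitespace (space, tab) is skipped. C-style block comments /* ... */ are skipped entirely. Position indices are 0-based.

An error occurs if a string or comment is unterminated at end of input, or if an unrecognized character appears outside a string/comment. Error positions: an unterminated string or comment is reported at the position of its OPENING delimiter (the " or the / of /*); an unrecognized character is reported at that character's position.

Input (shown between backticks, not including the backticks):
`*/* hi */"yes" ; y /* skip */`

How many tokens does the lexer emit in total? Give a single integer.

Answer: 4

Derivation:
pos=0: emit STAR '*'
pos=1: enter COMMENT mode (saw '/*')
exit COMMENT mode (now at pos=9)
pos=9: enter STRING mode
pos=9: emit STR "yes" (now at pos=14)
pos=15: emit SEMI ';'
pos=17: emit ID 'y' (now at pos=18)
pos=19: enter COMMENT mode (saw '/*')
exit COMMENT mode (now at pos=29)
DONE. 4 tokens: [STAR, STR, SEMI, ID]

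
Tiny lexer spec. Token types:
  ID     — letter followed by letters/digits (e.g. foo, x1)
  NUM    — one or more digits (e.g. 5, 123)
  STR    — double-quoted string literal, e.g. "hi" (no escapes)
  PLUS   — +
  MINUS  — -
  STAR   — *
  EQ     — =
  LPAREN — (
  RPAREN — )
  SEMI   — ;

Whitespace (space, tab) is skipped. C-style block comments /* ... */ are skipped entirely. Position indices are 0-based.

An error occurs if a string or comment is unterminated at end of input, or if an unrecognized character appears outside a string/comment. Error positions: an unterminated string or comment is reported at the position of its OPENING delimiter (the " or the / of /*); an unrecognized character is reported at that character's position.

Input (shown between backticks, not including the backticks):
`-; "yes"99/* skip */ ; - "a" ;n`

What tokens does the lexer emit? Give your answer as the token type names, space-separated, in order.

Answer: MINUS SEMI STR NUM SEMI MINUS STR SEMI ID

Derivation:
pos=0: emit MINUS '-'
pos=1: emit SEMI ';'
pos=3: enter STRING mode
pos=3: emit STR "yes" (now at pos=8)
pos=8: emit NUM '99' (now at pos=10)
pos=10: enter COMMENT mode (saw '/*')
exit COMMENT mode (now at pos=20)
pos=21: emit SEMI ';'
pos=23: emit MINUS '-'
pos=25: enter STRING mode
pos=25: emit STR "a" (now at pos=28)
pos=29: emit SEMI ';'
pos=30: emit ID 'n' (now at pos=31)
DONE. 9 tokens: [MINUS, SEMI, STR, NUM, SEMI, MINUS, STR, SEMI, ID]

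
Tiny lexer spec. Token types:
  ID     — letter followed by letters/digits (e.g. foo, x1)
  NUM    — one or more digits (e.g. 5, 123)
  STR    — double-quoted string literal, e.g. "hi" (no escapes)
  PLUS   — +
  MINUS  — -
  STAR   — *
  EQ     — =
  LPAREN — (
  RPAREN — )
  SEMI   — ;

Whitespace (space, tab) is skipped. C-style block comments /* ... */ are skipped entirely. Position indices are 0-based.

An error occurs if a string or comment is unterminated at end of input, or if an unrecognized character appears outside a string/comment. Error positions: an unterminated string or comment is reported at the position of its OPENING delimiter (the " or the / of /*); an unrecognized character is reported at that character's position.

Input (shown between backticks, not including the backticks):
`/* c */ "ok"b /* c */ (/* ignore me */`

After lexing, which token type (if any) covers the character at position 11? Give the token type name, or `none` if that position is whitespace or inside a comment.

pos=0: enter COMMENT mode (saw '/*')
exit COMMENT mode (now at pos=7)
pos=8: enter STRING mode
pos=8: emit STR "ok" (now at pos=12)
pos=12: emit ID 'b' (now at pos=13)
pos=14: enter COMMENT mode (saw '/*')
exit COMMENT mode (now at pos=21)
pos=22: emit LPAREN '('
pos=23: enter COMMENT mode (saw '/*')
exit COMMENT mode (now at pos=38)
DONE. 3 tokens: [STR, ID, LPAREN]
Position 11: char is '"' -> STR

Answer: STR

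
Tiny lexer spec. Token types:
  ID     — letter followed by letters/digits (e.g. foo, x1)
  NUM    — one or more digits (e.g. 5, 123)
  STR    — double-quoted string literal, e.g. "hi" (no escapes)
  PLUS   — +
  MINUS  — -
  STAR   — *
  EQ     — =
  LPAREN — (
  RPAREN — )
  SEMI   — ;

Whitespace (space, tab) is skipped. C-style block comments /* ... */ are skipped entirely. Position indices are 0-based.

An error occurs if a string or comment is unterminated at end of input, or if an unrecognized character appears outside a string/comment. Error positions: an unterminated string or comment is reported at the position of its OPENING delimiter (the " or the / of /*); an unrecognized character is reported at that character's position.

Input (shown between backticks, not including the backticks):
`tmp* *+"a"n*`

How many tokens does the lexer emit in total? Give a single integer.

Answer: 7

Derivation:
pos=0: emit ID 'tmp' (now at pos=3)
pos=3: emit STAR '*'
pos=5: emit STAR '*'
pos=6: emit PLUS '+'
pos=7: enter STRING mode
pos=7: emit STR "a" (now at pos=10)
pos=10: emit ID 'n' (now at pos=11)
pos=11: emit STAR '*'
DONE. 7 tokens: [ID, STAR, STAR, PLUS, STR, ID, STAR]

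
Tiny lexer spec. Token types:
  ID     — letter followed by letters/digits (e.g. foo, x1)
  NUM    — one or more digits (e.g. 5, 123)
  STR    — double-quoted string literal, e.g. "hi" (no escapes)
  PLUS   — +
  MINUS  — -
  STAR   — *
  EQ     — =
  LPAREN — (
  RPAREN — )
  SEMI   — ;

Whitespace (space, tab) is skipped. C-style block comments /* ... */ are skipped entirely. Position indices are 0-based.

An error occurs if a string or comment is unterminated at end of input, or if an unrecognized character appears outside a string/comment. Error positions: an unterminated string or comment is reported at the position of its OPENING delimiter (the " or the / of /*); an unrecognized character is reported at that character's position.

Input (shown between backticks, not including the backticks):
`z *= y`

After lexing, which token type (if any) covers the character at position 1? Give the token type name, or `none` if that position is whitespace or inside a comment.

pos=0: emit ID 'z' (now at pos=1)
pos=2: emit STAR '*'
pos=3: emit EQ '='
pos=5: emit ID 'y' (now at pos=6)
DONE. 4 tokens: [ID, STAR, EQ, ID]
Position 1: char is ' ' -> none

Answer: none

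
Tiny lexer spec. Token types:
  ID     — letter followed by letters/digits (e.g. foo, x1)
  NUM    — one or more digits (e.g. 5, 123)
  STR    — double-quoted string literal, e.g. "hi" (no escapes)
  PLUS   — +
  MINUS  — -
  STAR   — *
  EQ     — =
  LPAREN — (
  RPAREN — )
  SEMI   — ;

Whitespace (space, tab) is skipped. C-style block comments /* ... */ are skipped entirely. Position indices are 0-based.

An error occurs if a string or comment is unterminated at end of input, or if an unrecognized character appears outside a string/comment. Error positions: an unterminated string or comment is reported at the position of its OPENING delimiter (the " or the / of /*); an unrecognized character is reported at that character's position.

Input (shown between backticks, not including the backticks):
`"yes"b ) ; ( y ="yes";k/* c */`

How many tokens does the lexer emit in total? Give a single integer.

Answer: 10

Derivation:
pos=0: enter STRING mode
pos=0: emit STR "yes" (now at pos=5)
pos=5: emit ID 'b' (now at pos=6)
pos=7: emit RPAREN ')'
pos=9: emit SEMI ';'
pos=11: emit LPAREN '('
pos=13: emit ID 'y' (now at pos=14)
pos=15: emit EQ '='
pos=16: enter STRING mode
pos=16: emit STR "yes" (now at pos=21)
pos=21: emit SEMI ';'
pos=22: emit ID 'k' (now at pos=23)
pos=23: enter COMMENT mode (saw '/*')
exit COMMENT mode (now at pos=30)
DONE. 10 tokens: [STR, ID, RPAREN, SEMI, LPAREN, ID, EQ, STR, SEMI, ID]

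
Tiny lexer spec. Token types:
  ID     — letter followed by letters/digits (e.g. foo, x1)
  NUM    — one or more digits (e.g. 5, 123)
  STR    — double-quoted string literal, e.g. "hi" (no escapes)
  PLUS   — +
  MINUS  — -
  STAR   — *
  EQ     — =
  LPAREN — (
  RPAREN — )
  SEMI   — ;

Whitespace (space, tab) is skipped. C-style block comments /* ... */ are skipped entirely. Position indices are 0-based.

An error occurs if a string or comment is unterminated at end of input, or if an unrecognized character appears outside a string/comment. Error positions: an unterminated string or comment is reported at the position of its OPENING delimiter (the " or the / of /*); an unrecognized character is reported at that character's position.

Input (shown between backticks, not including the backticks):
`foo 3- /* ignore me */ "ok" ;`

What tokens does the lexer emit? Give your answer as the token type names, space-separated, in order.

Answer: ID NUM MINUS STR SEMI

Derivation:
pos=0: emit ID 'foo' (now at pos=3)
pos=4: emit NUM '3' (now at pos=5)
pos=5: emit MINUS '-'
pos=7: enter COMMENT mode (saw '/*')
exit COMMENT mode (now at pos=22)
pos=23: enter STRING mode
pos=23: emit STR "ok" (now at pos=27)
pos=28: emit SEMI ';'
DONE. 5 tokens: [ID, NUM, MINUS, STR, SEMI]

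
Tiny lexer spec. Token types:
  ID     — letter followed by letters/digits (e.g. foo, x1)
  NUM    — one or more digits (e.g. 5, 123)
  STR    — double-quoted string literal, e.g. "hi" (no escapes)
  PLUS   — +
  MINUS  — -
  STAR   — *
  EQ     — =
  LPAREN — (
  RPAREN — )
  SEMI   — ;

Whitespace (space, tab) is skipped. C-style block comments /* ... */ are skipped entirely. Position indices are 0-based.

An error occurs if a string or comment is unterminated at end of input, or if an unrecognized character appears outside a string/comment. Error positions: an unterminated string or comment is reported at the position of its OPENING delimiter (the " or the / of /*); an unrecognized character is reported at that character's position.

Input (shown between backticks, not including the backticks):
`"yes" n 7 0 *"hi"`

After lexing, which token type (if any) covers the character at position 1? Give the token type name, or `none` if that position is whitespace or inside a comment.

Answer: STR

Derivation:
pos=0: enter STRING mode
pos=0: emit STR "yes" (now at pos=5)
pos=6: emit ID 'n' (now at pos=7)
pos=8: emit NUM '7' (now at pos=9)
pos=10: emit NUM '0' (now at pos=11)
pos=12: emit STAR '*'
pos=13: enter STRING mode
pos=13: emit STR "hi" (now at pos=17)
DONE. 6 tokens: [STR, ID, NUM, NUM, STAR, STR]
Position 1: char is 'y' -> STR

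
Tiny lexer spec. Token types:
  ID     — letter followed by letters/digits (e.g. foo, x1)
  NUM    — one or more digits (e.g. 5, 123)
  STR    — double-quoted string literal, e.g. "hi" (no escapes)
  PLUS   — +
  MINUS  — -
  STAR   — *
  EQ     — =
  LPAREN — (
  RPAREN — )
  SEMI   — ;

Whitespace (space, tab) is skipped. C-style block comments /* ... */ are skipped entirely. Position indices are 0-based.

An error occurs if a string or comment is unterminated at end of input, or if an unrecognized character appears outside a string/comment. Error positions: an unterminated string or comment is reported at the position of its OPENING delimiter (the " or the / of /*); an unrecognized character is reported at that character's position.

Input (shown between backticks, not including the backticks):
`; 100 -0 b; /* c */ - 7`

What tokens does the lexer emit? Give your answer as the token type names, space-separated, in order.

pos=0: emit SEMI ';'
pos=2: emit NUM '100' (now at pos=5)
pos=6: emit MINUS '-'
pos=7: emit NUM '0' (now at pos=8)
pos=9: emit ID 'b' (now at pos=10)
pos=10: emit SEMI ';'
pos=12: enter COMMENT mode (saw '/*')
exit COMMENT mode (now at pos=19)
pos=20: emit MINUS '-'
pos=22: emit NUM '7' (now at pos=23)
DONE. 8 tokens: [SEMI, NUM, MINUS, NUM, ID, SEMI, MINUS, NUM]

Answer: SEMI NUM MINUS NUM ID SEMI MINUS NUM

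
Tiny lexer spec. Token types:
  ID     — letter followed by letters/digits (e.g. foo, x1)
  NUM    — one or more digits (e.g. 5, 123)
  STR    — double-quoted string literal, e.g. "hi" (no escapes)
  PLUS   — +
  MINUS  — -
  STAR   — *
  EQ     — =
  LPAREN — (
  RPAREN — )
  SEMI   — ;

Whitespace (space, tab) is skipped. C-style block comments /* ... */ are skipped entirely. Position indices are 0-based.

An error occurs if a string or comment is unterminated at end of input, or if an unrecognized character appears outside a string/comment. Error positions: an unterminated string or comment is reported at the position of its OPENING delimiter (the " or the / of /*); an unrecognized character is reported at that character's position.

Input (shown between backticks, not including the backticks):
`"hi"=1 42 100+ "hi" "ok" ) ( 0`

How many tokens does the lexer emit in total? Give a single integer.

Answer: 11

Derivation:
pos=0: enter STRING mode
pos=0: emit STR "hi" (now at pos=4)
pos=4: emit EQ '='
pos=5: emit NUM '1' (now at pos=6)
pos=7: emit NUM '42' (now at pos=9)
pos=10: emit NUM '100' (now at pos=13)
pos=13: emit PLUS '+'
pos=15: enter STRING mode
pos=15: emit STR "hi" (now at pos=19)
pos=20: enter STRING mode
pos=20: emit STR "ok" (now at pos=24)
pos=25: emit RPAREN ')'
pos=27: emit LPAREN '('
pos=29: emit NUM '0' (now at pos=30)
DONE. 11 tokens: [STR, EQ, NUM, NUM, NUM, PLUS, STR, STR, RPAREN, LPAREN, NUM]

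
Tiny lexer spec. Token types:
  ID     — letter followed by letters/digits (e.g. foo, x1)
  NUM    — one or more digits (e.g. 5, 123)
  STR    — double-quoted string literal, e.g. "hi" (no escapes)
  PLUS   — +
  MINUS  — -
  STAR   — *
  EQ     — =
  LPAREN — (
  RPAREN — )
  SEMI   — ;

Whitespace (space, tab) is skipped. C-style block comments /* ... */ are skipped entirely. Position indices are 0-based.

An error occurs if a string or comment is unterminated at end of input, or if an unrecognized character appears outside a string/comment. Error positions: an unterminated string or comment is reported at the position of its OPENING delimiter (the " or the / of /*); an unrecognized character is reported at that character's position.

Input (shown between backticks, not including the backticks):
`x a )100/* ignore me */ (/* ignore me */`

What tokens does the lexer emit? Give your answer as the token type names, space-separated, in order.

Answer: ID ID RPAREN NUM LPAREN

Derivation:
pos=0: emit ID 'x' (now at pos=1)
pos=2: emit ID 'a' (now at pos=3)
pos=4: emit RPAREN ')'
pos=5: emit NUM '100' (now at pos=8)
pos=8: enter COMMENT mode (saw '/*')
exit COMMENT mode (now at pos=23)
pos=24: emit LPAREN '('
pos=25: enter COMMENT mode (saw '/*')
exit COMMENT mode (now at pos=40)
DONE. 5 tokens: [ID, ID, RPAREN, NUM, LPAREN]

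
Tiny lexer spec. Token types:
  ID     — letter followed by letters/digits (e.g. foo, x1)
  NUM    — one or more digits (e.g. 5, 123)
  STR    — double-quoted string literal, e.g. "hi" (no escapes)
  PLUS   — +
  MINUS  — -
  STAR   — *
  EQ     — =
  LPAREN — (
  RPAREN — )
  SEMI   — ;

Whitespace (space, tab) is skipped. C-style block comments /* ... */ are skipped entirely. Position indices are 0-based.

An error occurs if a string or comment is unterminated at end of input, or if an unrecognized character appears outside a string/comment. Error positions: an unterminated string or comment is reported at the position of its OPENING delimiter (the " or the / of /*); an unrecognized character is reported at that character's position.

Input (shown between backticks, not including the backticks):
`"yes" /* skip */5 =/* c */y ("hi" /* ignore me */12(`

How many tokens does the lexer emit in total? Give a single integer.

Answer: 8

Derivation:
pos=0: enter STRING mode
pos=0: emit STR "yes" (now at pos=5)
pos=6: enter COMMENT mode (saw '/*')
exit COMMENT mode (now at pos=16)
pos=16: emit NUM '5' (now at pos=17)
pos=18: emit EQ '='
pos=19: enter COMMENT mode (saw '/*')
exit COMMENT mode (now at pos=26)
pos=26: emit ID 'y' (now at pos=27)
pos=28: emit LPAREN '('
pos=29: enter STRING mode
pos=29: emit STR "hi" (now at pos=33)
pos=34: enter COMMENT mode (saw '/*')
exit COMMENT mode (now at pos=49)
pos=49: emit NUM '12' (now at pos=51)
pos=51: emit LPAREN '('
DONE. 8 tokens: [STR, NUM, EQ, ID, LPAREN, STR, NUM, LPAREN]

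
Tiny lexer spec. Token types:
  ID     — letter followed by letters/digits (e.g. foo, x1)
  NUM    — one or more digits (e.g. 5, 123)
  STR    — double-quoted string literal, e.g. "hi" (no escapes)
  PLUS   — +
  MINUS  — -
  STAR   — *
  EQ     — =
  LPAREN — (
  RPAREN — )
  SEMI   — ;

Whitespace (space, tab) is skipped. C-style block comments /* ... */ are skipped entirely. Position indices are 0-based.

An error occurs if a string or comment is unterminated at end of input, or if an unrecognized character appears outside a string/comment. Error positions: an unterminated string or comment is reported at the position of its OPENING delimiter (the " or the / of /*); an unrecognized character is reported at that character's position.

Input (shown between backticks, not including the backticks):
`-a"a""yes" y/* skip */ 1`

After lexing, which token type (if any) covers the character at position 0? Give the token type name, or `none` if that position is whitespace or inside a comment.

pos=0: emit MINUS '-'
pos=1: emit ID 'a' (now at pos=2)
pos=2: enter STRING mode
pos=2: emit STR "a" (now at pos=5)
pos=5: enter STRING mode
pos=5: emit STR "yes" (now at pos=10)
pos=11: emit ID 'y' (now at pos=12)
pos=12: enter COMMENT mode (saw '/*')
exit COMMENT mode (now at pos=22)
pos=23: emit NUM '1' (now at pos=24)
DONE. 6 tokens: [MINUS, ID, STR, STR, ID, NUM]
Position 0: char is '-' -> MINUS

Answer: MINUS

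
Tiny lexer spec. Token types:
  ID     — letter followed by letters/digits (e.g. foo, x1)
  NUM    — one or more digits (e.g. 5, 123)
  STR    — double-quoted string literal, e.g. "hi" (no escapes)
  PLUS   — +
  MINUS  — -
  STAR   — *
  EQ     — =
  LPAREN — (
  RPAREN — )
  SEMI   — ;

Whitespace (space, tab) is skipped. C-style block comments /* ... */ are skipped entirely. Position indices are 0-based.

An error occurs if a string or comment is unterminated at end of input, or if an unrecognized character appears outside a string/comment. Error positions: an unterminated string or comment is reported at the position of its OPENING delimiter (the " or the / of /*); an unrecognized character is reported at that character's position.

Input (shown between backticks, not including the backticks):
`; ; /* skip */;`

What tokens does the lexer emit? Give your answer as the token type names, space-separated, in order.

Answer: SEMI SEMI SEMI

Derivation:
pos=0: emit SEMI ';'
pos=2: emit SEMI ';'
pos=4: enter COMMENT mode (saw '/*')
exit COMMENT mode (now at pos=14)
pos=14: emit SEMI ';'
DONE. 3 tokens: [SEMI, SEMI, SEMI]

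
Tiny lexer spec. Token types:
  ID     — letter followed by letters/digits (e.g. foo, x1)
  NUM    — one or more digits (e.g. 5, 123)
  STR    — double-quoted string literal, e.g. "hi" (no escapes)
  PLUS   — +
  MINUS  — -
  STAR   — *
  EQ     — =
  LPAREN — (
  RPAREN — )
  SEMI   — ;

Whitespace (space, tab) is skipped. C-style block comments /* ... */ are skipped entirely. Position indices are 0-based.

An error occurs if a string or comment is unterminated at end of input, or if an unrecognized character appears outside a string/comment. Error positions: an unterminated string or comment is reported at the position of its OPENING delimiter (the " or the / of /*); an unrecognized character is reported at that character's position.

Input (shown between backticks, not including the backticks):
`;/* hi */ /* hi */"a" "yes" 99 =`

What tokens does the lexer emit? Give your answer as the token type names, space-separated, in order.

pos=0: emit SEMI ';'
pos=1: enter COMMENT mode (saw '/*')
exit COMMENT mode (now at pos=9)
pos=10: enter COMMENT mode (saw '/*')
exit COMMENT mode (now at pos=18)
pos=18: enter STRING mode
pos=18: emit STR "a" (now at pos=21)
pos=22: enter STRING mode
pos=22: emit STR "yes" (now at pos=27)
pos=28: emit NUM '99' (now at pos=30)
pos=31: emit EQ '='
DONE. 5 tokens: [SEMI, STR, STR, NUM, EQ]

Answer: SEMI STR STR NUM EQ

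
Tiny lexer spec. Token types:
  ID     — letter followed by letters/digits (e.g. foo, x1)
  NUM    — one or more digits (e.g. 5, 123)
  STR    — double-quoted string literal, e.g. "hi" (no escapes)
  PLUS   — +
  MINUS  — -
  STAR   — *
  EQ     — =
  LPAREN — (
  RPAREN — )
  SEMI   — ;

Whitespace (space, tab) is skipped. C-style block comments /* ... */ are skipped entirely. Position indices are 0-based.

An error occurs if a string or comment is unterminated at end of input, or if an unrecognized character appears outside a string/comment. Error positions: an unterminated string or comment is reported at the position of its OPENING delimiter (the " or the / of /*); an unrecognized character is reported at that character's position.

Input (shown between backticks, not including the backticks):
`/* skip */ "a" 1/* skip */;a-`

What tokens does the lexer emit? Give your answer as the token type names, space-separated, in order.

Answer: STR NUM SEMI ID MINUS

Derivation:
pos=0: enter COMMENT mode (saw '/*')
exit COMMENT mode (now at pos=10)
pos=11: enter STRING mode
pos=11: emit STR "a" (now at pos=14)
pos=15: emit NUM '1' (now at pos=16)
pos=16: enter COMMENT mode (saw '/*')
exit COMMENT mode (now at pos=26)
pos=26: emit SEMI ';'
pos=27: emit ID 'a' (now at pos=28)
pos=28: emit MINUS '-'
DONE. 5 tokens: [STR, NUM, SEMI, ID, MINUS]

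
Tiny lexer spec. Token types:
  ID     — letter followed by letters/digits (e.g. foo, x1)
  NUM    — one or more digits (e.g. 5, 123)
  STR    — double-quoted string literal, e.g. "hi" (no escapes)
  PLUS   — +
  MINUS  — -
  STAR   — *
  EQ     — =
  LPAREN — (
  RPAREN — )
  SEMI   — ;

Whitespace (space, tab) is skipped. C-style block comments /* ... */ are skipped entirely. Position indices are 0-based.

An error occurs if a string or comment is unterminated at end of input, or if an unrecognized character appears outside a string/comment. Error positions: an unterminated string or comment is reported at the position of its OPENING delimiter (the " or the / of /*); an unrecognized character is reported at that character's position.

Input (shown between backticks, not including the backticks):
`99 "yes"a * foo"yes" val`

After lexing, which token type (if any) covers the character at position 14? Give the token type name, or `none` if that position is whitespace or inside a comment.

Answer: ID

Derivation:
pos=0: emit NUM '99' (now at pos=2)
pos=3: enter STRING mode
pos=3: emit STR "yes" (now at pos=8)
pos=8: emit ID 'a' (now at pos=9)
pos=10: emit STAR '*'
pos=12: emit ID 'foo' (now at pos=15)
pos=15: enter STRING mode
pos=15: emit STR "yes" (now at pos=20)
pos=21: emit ID 'val' (now at pos=24)
DONE. 7 tokens: [NUM, STR, ID, STAR, ID, STR, ID]
Position 14: char is 'o' -> ID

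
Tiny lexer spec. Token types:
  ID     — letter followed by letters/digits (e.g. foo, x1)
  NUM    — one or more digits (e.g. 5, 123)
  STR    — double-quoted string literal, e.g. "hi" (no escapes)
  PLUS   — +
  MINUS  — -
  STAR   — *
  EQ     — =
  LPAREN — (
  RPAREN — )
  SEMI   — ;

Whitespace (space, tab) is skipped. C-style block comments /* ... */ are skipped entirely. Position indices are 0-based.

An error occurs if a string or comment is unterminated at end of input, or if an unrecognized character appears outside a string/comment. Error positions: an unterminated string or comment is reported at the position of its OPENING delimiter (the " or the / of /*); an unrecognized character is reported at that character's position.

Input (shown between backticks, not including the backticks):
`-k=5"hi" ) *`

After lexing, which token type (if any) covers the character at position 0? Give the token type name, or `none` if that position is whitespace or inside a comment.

Answer: MINUS

Derivation:
pos=0: emit MINUS '-'
pos=1: emit ID 'k' (now at pos=2)
pos=2: emit EQ '='
pos=3: emit NUM '5' (now at pos=4)
pos=4: enter STRING mode
pos=4: emit STR "hi" (now at pos=8)
pos=9: emit RPAREN ')'
pos=11: emit STAR '*'
DONE. 7 tokens: [MINUS, ID, EQ, NUM, STR, RPAREN, STAR]
Position 0: char is '-' -> MINUS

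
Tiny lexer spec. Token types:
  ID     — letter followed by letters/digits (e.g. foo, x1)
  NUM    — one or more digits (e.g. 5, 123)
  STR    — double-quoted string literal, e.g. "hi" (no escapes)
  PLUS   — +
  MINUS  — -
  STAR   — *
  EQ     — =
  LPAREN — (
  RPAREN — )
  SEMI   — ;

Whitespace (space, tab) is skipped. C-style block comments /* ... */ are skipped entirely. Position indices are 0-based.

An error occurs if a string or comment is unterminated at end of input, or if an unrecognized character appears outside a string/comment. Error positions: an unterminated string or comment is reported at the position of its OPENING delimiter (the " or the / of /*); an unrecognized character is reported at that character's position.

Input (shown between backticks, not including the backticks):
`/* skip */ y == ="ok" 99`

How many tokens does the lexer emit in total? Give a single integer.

pos=0: enter COMMENT mode (saw '/*')
exit COMMENT mode (now at pos=10)
pos=11: emit ID 'y' (now at pos=12)
pos=13: emit EQ '='
pos=14: emit EQ '='
pos=16: emit EQ '='
pos=17: enter STRING mode
pos=17: emit STR "ok" (now at pos=21)
pos=22: emit NUM '99' (now at pos=24)
DONE. 6 tokens: [ID, EQ, EQ, EQ, STR, NUM]

Answer: 6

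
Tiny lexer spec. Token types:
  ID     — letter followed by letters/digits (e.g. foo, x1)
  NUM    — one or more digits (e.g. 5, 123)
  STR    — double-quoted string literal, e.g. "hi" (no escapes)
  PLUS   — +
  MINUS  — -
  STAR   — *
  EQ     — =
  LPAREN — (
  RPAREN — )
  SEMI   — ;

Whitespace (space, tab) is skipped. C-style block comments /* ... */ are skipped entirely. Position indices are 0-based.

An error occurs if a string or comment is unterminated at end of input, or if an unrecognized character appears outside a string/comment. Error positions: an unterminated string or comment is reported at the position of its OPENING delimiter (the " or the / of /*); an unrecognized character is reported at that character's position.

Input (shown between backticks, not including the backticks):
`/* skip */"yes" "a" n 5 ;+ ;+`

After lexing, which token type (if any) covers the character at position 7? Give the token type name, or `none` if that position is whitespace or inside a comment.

Answer: none

Derivation:
pos=0: enter COMMENT mode (saw '/*')
exit COMMENT mode (now at pos=10)
pos=10: enter STRING mode
pos=10: emit STR "yes" (now at pos=15)
pos=16: enter STRING mode
pos=16: emit STR "a" (now at pos=19)
pos=20: emit ID 'n' (now at pos=21)
pos=22: emit NUM '5' (now at pos=23)
pos=24: emit SEMI ';'
pos=25: emit PLUS '+'
pos=27: emit SEMI ';'
pos=28: emit PLUS '+'
DONE. 8 tokens: [STR, STR, ID, NUM, SEMI, PLUS, SEMI, PLUS]
Position 7: char is ' ' -> none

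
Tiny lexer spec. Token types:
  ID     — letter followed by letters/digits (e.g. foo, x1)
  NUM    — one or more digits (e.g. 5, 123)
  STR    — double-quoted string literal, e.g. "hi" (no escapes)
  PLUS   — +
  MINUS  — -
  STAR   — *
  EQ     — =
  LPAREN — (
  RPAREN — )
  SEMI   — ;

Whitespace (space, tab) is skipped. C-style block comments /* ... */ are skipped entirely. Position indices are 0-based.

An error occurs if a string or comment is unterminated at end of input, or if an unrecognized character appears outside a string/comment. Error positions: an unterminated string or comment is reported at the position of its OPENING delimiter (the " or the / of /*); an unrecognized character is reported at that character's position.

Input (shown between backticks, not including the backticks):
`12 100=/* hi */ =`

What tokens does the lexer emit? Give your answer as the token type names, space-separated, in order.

Answer: NUM NUM EQ EQ

Derivation:
pos=0: emit NUM '12' (now at pos=2)
pos=3: emit NUM '100' (now at pos=6)
pos=6: emit EQ '='
pos=7: enter COMMENT mode (saw '/*')
exit COMMENT mode (now at pos=15)
pos=16: emit EQ '='
DONE. 4 tokens: [NUM, NUM, EQ, EQ]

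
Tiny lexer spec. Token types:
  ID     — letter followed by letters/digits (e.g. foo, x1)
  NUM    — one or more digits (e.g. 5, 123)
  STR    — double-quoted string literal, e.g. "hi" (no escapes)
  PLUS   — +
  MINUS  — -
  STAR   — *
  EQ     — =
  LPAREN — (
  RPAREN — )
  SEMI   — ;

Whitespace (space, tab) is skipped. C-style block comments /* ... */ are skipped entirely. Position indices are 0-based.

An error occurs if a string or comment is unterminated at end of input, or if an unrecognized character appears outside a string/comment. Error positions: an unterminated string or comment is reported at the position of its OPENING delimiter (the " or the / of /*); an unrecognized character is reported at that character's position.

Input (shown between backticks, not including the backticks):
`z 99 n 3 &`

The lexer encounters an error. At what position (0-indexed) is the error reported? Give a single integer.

Answer: 9

Derivation:
pos=0: emit ID 'z' (now at pos=1)
pos=2: emit NUM '99' (now at pos=4)
pos=5: emit ID 'n' (now at pos=6)
pos=7: emit NUM '3' (now at pos=8)
pos=9: ERROR — unrecognized char '&'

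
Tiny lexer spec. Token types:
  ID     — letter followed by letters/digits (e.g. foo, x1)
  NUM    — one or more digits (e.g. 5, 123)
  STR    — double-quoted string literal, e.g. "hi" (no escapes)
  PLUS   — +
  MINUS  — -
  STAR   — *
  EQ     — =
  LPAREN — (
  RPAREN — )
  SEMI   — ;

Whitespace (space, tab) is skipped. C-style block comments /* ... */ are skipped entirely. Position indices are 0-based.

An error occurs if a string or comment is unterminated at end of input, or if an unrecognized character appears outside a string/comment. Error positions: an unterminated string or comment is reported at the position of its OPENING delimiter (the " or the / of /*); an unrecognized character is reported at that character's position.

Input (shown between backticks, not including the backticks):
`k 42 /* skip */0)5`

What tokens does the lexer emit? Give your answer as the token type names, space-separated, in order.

pos=0: emit ID 'k' (now at pos=1)
pos=2: emit NUM '42' (now at pos=4)
pos=5: enter COMMENT mode (saw '/*')
exit COMMENT mode (now at pos=15)
pos=15: emit NUM '0' (now at pos=16)
pos=16: emit RPAREN ')'
pos=17: emit NUM '5' (now at pos=18)
DONE. 5 tokens: [ID, NUM, NUM, RPAREN, NUM]

Answer: ID NUM NUM RPAREN NUM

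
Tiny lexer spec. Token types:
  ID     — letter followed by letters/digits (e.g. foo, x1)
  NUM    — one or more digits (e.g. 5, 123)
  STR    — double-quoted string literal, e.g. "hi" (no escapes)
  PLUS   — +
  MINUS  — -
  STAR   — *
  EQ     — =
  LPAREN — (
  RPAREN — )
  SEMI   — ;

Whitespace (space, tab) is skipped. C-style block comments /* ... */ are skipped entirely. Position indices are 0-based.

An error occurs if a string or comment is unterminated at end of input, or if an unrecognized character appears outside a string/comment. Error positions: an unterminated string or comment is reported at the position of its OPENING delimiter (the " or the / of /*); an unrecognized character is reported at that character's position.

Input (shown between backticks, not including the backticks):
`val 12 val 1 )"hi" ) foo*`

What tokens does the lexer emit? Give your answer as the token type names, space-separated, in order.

Answer: ID NUM ID NUM RPAREN STR RPAREN ID STAR

Derivation:
pos=0: emit ID 'val' (now at pos=3)
pos=4: emit NUM '12' (now at pos=6)
pos=7: emit ID 'val' (now at pos=10)
pos=11: emit NUM '1' (now at pos=12)
pos=13: emit RPAREN ')'
pos=14: enter STRING mode
pos=14: emit STR "hi" (now at pos=18)
pos=19: emit RPAREN ')'
pos=21: emit ID 'foo' (now at pos=24)
pos=24: emit STAR '*'
DONE. 9 tokens: [ID, NUM, ID, NUM, RPAREN, STR, RPAREN, ID, STAR]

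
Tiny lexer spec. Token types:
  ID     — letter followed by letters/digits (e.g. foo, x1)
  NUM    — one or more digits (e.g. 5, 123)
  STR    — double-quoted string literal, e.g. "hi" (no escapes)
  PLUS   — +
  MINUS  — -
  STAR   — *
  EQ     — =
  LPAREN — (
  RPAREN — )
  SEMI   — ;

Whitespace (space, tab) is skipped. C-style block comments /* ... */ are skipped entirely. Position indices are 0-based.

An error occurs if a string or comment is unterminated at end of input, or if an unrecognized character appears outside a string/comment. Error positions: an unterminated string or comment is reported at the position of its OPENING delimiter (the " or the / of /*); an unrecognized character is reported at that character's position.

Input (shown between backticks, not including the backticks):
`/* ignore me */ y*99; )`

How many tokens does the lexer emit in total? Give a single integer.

Answer: 5

Derivation:
pos=0: enter COMMENT mode (saw '/*')
exit COMMENT mode (now at pos=15)
pos=16: emit ID 'y' (now at pos=17)
pos=17: emit STAR '*'
pos=18: emit NUM '99' (now at pos=20)
pos=20: emit SEMI ';'
pos=22: emit RPAREN ')'
DONE. 5 tokens: [ID, STAR, NUM, SEMI, RPAREN]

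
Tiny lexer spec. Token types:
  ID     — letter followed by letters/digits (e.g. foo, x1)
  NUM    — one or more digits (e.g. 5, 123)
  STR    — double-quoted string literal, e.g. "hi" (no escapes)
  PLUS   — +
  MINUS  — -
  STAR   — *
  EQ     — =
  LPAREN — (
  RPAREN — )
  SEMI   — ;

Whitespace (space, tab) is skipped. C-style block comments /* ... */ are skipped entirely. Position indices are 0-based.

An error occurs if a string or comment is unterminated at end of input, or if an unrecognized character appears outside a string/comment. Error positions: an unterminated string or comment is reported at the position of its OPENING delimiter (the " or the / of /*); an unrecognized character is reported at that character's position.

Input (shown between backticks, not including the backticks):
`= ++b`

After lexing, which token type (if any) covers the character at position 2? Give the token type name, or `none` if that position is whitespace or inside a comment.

pos=0: emit EQ '='
pos=2: emit PLUS '+'
pos=3: emit PLUS '+'
pos=4: emit ID 'b' (now at pos=5)
DONE. 4 tokens: [EQ, PLUS, PLUS, ID]
Position 2: char is '+' -> PLUS

Answer: PLUS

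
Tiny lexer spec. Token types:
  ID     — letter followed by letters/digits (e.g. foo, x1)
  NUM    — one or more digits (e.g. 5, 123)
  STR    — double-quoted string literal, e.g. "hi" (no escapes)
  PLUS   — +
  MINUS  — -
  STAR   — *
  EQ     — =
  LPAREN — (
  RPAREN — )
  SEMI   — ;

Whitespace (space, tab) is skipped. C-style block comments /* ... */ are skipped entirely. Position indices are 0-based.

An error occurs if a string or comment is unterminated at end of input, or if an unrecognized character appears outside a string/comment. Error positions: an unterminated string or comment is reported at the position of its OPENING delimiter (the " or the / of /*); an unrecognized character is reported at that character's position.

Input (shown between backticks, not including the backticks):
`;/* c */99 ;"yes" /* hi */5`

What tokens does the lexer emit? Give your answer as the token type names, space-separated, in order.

Answer: SEMI NUM SEMI STR NUM

Derivation:
pos=0: emit SEMI ';'
pos=1: enter COMMENT mode (saw '/*')
exit COMMENT mode (now at pos=8)
pos=8: emit NUM '99' (now at pos=10)
pos=11: emit SEMI ';'
pos=12: enter STRING mode
pos=12: emit STR "yes" (now at pos=17)
pos=18: enter COMMENT mode (saw '/*')
exit COMMENT mode (now at pos=26)
pos=26: emit NUM '5' (now at pos=27)
DONE. 5 tokens: [SEMI, NUM, SEMI, STR, NUM]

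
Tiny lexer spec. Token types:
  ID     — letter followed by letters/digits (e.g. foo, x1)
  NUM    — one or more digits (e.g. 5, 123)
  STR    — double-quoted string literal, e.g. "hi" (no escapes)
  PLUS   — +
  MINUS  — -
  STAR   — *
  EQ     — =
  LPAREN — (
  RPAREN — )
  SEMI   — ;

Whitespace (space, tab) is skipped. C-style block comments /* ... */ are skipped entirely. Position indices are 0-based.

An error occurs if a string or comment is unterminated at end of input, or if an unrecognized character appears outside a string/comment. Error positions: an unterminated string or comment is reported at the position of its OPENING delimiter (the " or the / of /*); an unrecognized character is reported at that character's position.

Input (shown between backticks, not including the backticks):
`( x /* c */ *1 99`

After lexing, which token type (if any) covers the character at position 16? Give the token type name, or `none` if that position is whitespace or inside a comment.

pos=0: emit LPAREN '('
pos=2: emit ID 'x' (now at pos=3)
pos=4: enter COMMENT mode (saw '/*')
exit COMMENT mode (now at pos=11)
pos=12: emit STAR '*'
pos=13: emit NUM '1' (now at pos=14)
pos=15: emit NUM '99' (now at pos=17)
DONE. 5 tokens: [LPAREN, ID, STAR, NUM, NUM]
Position 16: char is '9' -> NUM

Answer: NUM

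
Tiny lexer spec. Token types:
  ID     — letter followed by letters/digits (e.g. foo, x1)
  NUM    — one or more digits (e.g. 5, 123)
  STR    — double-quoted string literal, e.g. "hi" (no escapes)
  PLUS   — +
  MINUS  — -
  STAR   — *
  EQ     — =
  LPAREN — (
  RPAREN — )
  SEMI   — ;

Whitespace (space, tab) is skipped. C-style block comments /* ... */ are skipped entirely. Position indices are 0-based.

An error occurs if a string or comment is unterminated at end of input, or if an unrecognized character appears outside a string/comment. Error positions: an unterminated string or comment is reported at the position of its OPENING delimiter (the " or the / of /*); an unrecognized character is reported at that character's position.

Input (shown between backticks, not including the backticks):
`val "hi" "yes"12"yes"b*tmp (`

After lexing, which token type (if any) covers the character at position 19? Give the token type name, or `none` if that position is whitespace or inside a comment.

pos=0: emit ID 'val' (now at pos=3)
pos=4: enter STRING mode
pos=4: emit STR "hi" (now at pos=8)
pos=9: enter STRING mode
pos=9: emit STR "yes" (now at pos=14)
pos=14: emit NUM '12' (now at pos=16)
pos=16: enter STRING mode
pos=16: emit STR "yes" (now at pos=21)
pos=21: emit ID 'b' (now at pos=22)
pos=22: emit STAR '*'
pos=23: emit ID 'tmp' (now at pos=26)
pos=27: emit LPAREN '('
DONE. 9 tokens: [ID, STR, STR, NUM, STR, ID, STAR, ID, LPAREN]
Position 19: char is 's' -> STR

Answer: STR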